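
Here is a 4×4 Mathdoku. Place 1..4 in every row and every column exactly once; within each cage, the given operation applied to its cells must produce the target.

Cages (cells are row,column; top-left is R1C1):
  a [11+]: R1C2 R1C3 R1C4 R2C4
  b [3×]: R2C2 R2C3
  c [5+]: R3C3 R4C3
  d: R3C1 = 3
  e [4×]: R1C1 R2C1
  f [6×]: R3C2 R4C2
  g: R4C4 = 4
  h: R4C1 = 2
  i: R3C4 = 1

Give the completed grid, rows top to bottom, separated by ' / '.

D is a freebie, so R3C1 = 3.
Row 3 already has 3, which forces R3C2 = 2.
Cage i is a single given cell, so R3C4 = 1.
Cage h is given, so R4C1 = 2.
Column 2 already has 2; hence R4C2 = 3.
Cage g is given; hence R4C4 = 4.
Cage a needs sum 11, which forces R1C2 = 4.
The 4 cells of cage a must have sum 11, which forces R1C3 = 2.
Cage a has sum 11; hence R1C4 = 3.
Column 2 already has 3, leaving R2C2 = 1.
The two cells of cage b must have product 3; hence R2C3 = 3.
Cage a has sum 11; hence R2C4 = 2.
1 is placed in row 3, leaving R3C3 = 4.
4 is placed in row 4, which forces R4C3 = 1.
4 is placed in row 1, which forces R1C1 = 1.
1 is placed in row 2, so R2C1 = 4.

1 4 2 3 / 4 1 3 2 / 3 2 4 1 / 2 3 1 4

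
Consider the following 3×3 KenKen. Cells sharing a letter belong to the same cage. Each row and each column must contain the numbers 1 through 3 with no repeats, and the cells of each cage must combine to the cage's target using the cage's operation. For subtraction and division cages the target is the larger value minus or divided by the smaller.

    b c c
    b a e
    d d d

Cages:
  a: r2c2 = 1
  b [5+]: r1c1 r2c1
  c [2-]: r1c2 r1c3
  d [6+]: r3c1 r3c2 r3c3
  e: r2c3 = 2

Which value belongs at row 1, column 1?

2

Cage a is a single given cell, so r2c2 = 1.
Cage e is given, leaving r2c3 = 2.
Cage b's pair has sum 5; hence r1c1 = 2.
Column 2 now contains 1, so r1c2 = 3.
The two cells of cage c must have difference 2, so r1c3 = 1.
Row 2 already has 2, so r2c1 = 3.
Column 1 already has 3, so r3c1 = 1.
3 is placed in column 2, which forces r3c2 = 2.
Column 3 already has 1, which forces r3c3 = 3.
Filled in: 2 3 1 / 3 1 2 / 1 2 3.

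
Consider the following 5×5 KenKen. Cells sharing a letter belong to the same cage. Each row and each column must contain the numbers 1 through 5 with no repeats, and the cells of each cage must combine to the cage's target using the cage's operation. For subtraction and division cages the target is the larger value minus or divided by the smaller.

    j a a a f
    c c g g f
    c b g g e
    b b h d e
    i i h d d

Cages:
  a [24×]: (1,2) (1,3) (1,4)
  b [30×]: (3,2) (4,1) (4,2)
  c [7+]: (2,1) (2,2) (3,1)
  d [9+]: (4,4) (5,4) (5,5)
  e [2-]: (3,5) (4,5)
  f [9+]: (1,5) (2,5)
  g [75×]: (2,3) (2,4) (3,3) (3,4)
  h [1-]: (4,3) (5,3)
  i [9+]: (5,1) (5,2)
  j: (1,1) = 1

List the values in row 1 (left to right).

1 3 4 2 5

Cage j is a single given cell, leaving (1,1) = 1.
In row 1, 5 can only go at (1,5), so (1,5) = 5.
Column 5 already has 5, leaving (2,5) = 4.
Row 3 needs a 4, and only (3,1) is open for it.
The 3 cells of cage c must have sum 7, which forces (2,1) = 2.
Cage c needs sum 7, leaving (2,2) = 1.
Column 1 already has 4; hence (5,1) = 5.
Cage i needs two cells with sum 9, leaving (5,2) = 4.
5 is placed in column 1, leaving (4,1) = 3.
Row 4 now contains 3, so (4,5) = 1.
Column 5 already has 1, so (3,5) = 3.
3 is placed in column 5; hence (5,5) = 2.
Cage d has sum 9; hence (4,4) = 4.
Cage d has sum 9, leaving (5,4) = 3.
The 3 cells of cage a must have product 24, so (1,2) = 3.
Cage a has product 24, leaving (1,3) = 4.
Column 4 now contains 3; hence (1,4) = 2.
Cage g has product 75, so (2,3) = 3.
Column 4 now contains 3, leaving (2,4) = 5.
Cage g needs product 75, which forces (3,3) = 5.
Cage g has product 75, leaving (3,4) = 1.
Row 4 already has 4, which forces (4,3) = 2.
Row 5 already has 3, which forces (5,3) = 1.
Row 3 now contains 5, which forces (3,2) = 2.
2 is placed in row 4, which forces (4,2) = 5.
Completed grid: 1 3 4 2 5 / 2 1 3 5 4 / 4 2 5 1 3 / 3 5 2 4 1 / 5 4 1 3 2.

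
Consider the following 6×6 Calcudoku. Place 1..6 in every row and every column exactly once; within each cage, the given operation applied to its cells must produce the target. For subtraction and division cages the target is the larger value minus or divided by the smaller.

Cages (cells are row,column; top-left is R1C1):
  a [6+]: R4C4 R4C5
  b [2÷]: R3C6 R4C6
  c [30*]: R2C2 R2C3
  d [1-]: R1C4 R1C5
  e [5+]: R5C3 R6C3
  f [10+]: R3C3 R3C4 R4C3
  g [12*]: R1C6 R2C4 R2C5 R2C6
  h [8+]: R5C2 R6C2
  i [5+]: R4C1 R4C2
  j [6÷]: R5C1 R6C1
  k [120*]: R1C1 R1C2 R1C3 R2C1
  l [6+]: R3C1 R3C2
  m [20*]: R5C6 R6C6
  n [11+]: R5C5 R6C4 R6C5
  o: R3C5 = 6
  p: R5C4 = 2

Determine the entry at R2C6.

1

Cage o is a single given cell, which forces R3C5 = 6.
Cage p is a single given cell; hence R5C4 = 2.
In column 6, 6 can only go at R4C6, so R4C6 = 6.
Cage b's pair has quotient 2, which forces R3C6 = 3.
Column 6 needs a 2, and only R1C6 is open for it.
The 4 cells of cage g must have product 12; hence R2C4 = 3.
Cage g has product 12, which forces R2C5 = 2.
The 4 cells of cage g must have product 12, leaving R2C6 = 1.
Row 2 now contains 1, so R2C1 = 4.
Row 1 needs a 3, and only R1C5 is open for it.
Cage d's pair has difference 1, leaving R1C4 = 4.
The only place for 3 in row 6 is R6C2.
The two cells of cage h must have sum 8, leaving R5C2 = 5.
Row 5 now contains 5; hence R5C6 = 4.
Column 6 already has 4, which forces R6C6 = 5.
Column 2 now contains 5, which forces R2C2 = 6.
The two cells of cage c must have product 30, leaving R2C3 = 5.
Row 5 already has 4, which forces R5C5 = 1.
Row 6 already has 5, leaving R6C4 = 6.
Cage n needs sum 11, which forces R6C5 = 4.
Cage k needs product 120, leaving R1C1 = 5.
Column 2 already has 6, so R1C2 = 1.
Cage k needs product 120, leaving R1C3 = 6.
5 is placed in column 1; hence R3C1 = 2.
Column 2 already has 1; hence R3C2 = 4.
Row 3 now contains 4; hence R3C3 = 1.
The 3 cells of cage f must have sum 10, so R3C4 = 5.
Column 2 now contains 4; hence R4C2 = 2.
The two cells of cage a must have sum 6, leaving R4C4 = 1.
Column 5 now contains 1; hence R4C5 = 5.
Row 5 now contains 1, which forces R5C1 = 6.
Row 5 now contains 1; hence R5C3 = 3.
Row 6 now contains 6, leaving R6C1 = 1.
Row 6 now contains 4; hence R6C3 = 2.
Row 4 already has 1, so R4C1 = 3.
Column 3 now contains 3, leaving R4C3 = 4.
Completed grid: 5 1 6 4 3 2 / 4 6 5 3 2 1 / 2 4 1 5 6 3 / 3 2 4 1 5 6 / 6 5 3 2 1 4 / 1 3 2 6 4 5.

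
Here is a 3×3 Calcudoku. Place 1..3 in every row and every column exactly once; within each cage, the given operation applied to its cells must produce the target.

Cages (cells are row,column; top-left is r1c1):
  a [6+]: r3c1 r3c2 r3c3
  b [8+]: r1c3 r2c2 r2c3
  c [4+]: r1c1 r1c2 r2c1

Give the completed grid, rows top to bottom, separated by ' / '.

2 1 3 / 1 3 2 / 3 2 1

Cage c needs sum 4; hence r1c1 = 2.
The 3 cells of cage c must have sum 4, leaving r1c2 = 1.
Cage b has sum 8, leaving r1c3 = 3.
The 3 cells of cage c must have sum 4, which forces r2c1 = 1.
The 3 cells of cage b must have sum 8, so r2c2 = 3.
Cage b needs sum 8, so r2c3 = 2.
Column 1 now contains 1, so r3c1 = 3.
Column 2 already has 3, which forces r3c2 = 2.
Column 3 now contains 2, so r3c3 = 1.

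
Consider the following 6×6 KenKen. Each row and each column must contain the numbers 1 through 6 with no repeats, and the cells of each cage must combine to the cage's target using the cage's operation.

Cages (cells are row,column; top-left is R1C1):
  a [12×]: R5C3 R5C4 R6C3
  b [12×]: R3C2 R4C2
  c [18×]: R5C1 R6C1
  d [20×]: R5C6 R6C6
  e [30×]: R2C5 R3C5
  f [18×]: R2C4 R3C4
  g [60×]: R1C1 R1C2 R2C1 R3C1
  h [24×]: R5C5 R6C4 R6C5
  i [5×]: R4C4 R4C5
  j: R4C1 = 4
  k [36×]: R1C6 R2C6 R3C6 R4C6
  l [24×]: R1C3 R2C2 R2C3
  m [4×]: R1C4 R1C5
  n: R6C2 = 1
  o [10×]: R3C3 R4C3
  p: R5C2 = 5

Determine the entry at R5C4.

J is a freebie, which forces R4C1 = 4.
P is a freebie, which forces R5C2 = 5.
5 is placed in row 5, leaving R5C6 = 4.
Cage n is a single given cell, which forces R6C2 = 1.
Column 6 now contains 4, which forces R6C6 = 5.
Row 1 needs a 5, and only R1C1 is open for it.
The only place for 5 in row 2 is R2C5.
Column 5 now contains 5, leaving R3C5 = 6.
The two cells of cage i must have product 5, leaving R4C4 = 5.
Column 5 now contains 5, leaving R4C5 = 1.
The two cells of cage m must have product 4, which forces R1C4 = 1.
1 is placed in column 5, so R1C5 = 4.
The two cells of cage f must have product 18, which forces R2C4 = 6.
Cage o needs two cells with product 10, leaving R3C3 = 5.
Row 3 already has 6; hence R3C4 = 3.
Row 4 already has 5, which forces R4C3 = 2.
Column 4 now contains 3; hence R5C4 = 2.
Row 5 already has 2, which forces R5C5 = 3.
2 is placed in column 4; hence R6C4 = 4.
Column 5 now contains 3; hence R6C5 = 2.
3 is placed in row 5, which forces R5C1 = 6.
Cage a has product 12, which forces R5C3 = 1.
The two cells of cage c must have product 18; hence R6C1 = 3.
Row 6 already has 4, leaving R6C3 = 6.
The 4 cells of cage g must have product 60, leaving R1C2 = 6.
Column 3 already has 6, leaving R1C3 = 3.
Row 1 already has 3, so R1C6 = 2.
The 3 cells of cage l must have product 24; hence R2C2 = 2.
1 is placed in column 3, so R2C3 = 4.
Column 2 now contains 2, which forces R3C2 = 4.
Column 6 now contains 2; hence R3C6 = 1.
6 is placed in column 2, so R4C2 = 3.
Row 4 now contains 3, which forces R4C6 = 6.
Row 2 now contains 2, so R2C1 = 1.
Column 6 already has 1; hence R2C6 = 3.
Row 3 already has 1, leaving R3C1 = 2.
The full grid is 5 6 3 1 4 2 / 1 2 4 6 5 3 / 2 4 5 3 6 1 / 4 3 2 5 1 6 / 6 5 1 2 3 4 / 3 1 6 4 2 5.

2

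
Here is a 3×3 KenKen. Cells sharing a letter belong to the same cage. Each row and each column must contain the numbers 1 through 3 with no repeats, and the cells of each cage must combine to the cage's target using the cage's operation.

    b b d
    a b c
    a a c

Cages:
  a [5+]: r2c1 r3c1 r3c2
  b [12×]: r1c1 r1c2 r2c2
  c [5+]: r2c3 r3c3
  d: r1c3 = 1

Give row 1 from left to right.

Cage b needs product 12, leaving r1c1 = 2.
Cage b has product 12, leaving r1c2 = 3.
Cage d is given; hence r1c3 = 1.
2 is placed in column 1, so r2c1 = 1.
Cage b has product 12, so r2c2 = 2.
Row 2 now contains 2; hence r2c3 = 3.
Column 1 now contains 1, leaving r3c1 = 3.
Column 2 already has 2, which forces r3c2 = 1.
Column 3 now contains 3; hence r3c3 = 2.
The full grid is 2 3 1 / 1 2 3 / 3 1 2.

2 3 1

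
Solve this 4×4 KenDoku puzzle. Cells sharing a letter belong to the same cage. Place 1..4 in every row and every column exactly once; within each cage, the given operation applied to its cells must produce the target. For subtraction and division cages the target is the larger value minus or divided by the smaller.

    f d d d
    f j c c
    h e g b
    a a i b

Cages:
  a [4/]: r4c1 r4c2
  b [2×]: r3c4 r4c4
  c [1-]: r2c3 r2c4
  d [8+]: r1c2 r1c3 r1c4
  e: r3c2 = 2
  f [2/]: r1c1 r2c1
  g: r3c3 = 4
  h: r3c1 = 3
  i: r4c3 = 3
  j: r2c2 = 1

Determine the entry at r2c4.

3

J is a freebie, which forces r2c2 = 1.
Cage h is given; hence r3c1 = 3.
E is a freebie; hence r3c2 = 2.
G is a freebie; hence r3c3 = 4.
Row 3 already has 2, leaving r3c4 = 1.
Column 2 now contains 1, which forces r4c2 = 4.
Cage i is a single given cell; hence r4c3 = 3.
Column 4 already has 1, so r4c4 = 2.
Column 2 now contains 4; hence r1c2 = 3.
3 is placed in column 3, which forces r1c3 = 1.
The 3 cells of cage d must have sum 8, so r1c4 = 4.
3 is placed in column 3, so r2c3 = 2.
Cage c's pair has difference 1; hence r2c4 = 3.
Row 4 now contains 4, which forces r4c1 = 1.
Row 1 already has 4; hence r1c1 = 2.
Row 2 now contains 2, leaving r2c1 = 4.
The full grid is 2 3 1 4 / 4 1 2 3 / 3 2 4 1 / 1 4 3 2.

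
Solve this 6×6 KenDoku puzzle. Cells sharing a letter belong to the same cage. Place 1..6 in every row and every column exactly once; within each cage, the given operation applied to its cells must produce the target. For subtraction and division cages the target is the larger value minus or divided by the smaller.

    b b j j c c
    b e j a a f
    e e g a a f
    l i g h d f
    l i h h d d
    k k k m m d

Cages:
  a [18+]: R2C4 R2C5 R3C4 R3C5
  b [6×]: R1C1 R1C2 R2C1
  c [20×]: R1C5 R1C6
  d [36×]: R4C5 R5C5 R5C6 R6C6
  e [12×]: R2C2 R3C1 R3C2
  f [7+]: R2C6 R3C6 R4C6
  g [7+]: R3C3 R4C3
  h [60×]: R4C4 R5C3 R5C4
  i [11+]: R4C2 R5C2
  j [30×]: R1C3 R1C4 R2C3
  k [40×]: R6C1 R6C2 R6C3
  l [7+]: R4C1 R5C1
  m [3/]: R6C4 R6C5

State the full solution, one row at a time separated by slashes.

2 3 1 6 4 5 / 1 2 5 3 6 4 / 6 1 3 4 5 2 / 3 6 4 5 2 1 / 4 5 6 2 1 3 / 5 4 2 1 3 6

The only place for 5 in column 6 is R1C6.
Row 1 already has 5, so R1C5 = 4.
Cage j has product 30, which forces R2C3 = 5.
Column 5 needs a 5, and only R3C5 is open for it.
Cage k has product 40, which forces R6C1 = 5.
In row 6, 6 can only go at R6C6, so R6C6 = 6.
In column 6, 3 can only go at R5C6, so R5C6 = 3.
In column 5, 6 can only go at R2C5, so R2C5 = 6.
Column 5 needs a 3, and only R6C5 is open for it.
Row 6 now contains 3, so R6C4 = 1.
Row 5 needs a 4, and only R5C1 is open for it.
Cage l needs two cells with sum 7, so R4C1 = 3.
The only place for 1 in row 5 is R5C5.
1 is placed in column 5; hence R4C5 = 2.
Cage b has product 6, leaving R2C1 = 1.
The 3 cells of cage e must have product 12, so R2C2 = 2.
Row 2 now contains 2; hence R2C6 = 4.
4 is placed in column 6; hence R4C6 = 1.
2 is placed in column 2, so R6C2 = 4.
Row 6 now contains 4; hence R6C3 = 2.
4 is placed in row 2, which forces R2C4 = 3.
Cage g needs two cells with sum 7, leaving R3C3 = 3.
The 4 cells of cage a must have sum 18, so R3C4 = 4.
Column 6 now contains 1; hence R3C6 = 2.
Row 4 now contains 1; hence R4C3 = 4.
Cage h needs product 60; hence R4C4 = 5.
Column 3 now contains 2, which forces R5C3 = 6.
The 3 cells of cage h must have product 60, leaving R5C4 = 2.
3 is placed in column 3, leaving R1C3 = 1.
Column 4 already has 2, so R1C4 = 6.
2 is placed in row 3, which forces R3C1 = 6.
Row 3 already has 3, leaving R3C2 = 1.
5 is placed in row 4, so R4C2 = 6.
6 is placed in row 5, which forces R5C2 = 5.
Row 1 now contains 6; hence R1C1 = 2.
1 is placed in row 1, leaving R1C2 = 3.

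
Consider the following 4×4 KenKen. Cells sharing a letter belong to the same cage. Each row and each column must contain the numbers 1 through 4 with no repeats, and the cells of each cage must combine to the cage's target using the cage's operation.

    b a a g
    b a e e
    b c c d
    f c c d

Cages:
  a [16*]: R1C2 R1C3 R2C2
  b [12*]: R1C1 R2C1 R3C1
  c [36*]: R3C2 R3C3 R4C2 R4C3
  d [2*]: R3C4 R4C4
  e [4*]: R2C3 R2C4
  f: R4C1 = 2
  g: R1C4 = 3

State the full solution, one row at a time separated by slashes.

1 4 2 3 / 3 2 1 4 / 4 1 3 2 / 2 3 4 1

Cage g is a single given cell, leaving R1C4 = 3.
Cage f is given, leaving R4C1 = 2.
Row 4 now contains 2, so R4C4 = 1.
Cage e's pair has product 4; hence R2C3 = 1.
1 is placed in column 4, leaving R2C4 = 4.
1 is placed in column 3, so R3C3 = 3.
1 is placed in column 4; hence R3C4 = 2.
3 is placed in column 3, which forces R4C3 = 4.
The 3 cells of cage a must have product 16, which forces R1C2 = 4.
4 is placed in column 3, which forces R1C3 = 2.
Row 2 now contains 4, leaving R2C1 = 3.
Row 2 now contains 4, which forces R2C2 = 2.
Row 3 already has 3, leaving R3C2 = 1.
Row 4 already has 4, which forces R4C2 = 3.
Row 1 now contains 4; hence R1C1 = 1.
Row 3 now contains 1, so R3C1 = 4.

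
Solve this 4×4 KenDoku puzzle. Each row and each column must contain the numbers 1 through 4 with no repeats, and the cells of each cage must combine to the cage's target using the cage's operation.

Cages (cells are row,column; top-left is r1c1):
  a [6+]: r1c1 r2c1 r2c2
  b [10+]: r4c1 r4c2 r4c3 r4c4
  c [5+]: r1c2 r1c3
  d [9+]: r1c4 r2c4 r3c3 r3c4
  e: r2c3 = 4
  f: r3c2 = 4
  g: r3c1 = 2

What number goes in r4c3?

Cage e is given, which forces r2c3 = 4.
Cage g is given, so r3c1 = 2.
Cage f is a single given cell, leaving r3c2 = 4.
Cage a needs sum 6, leaving r2c2 = 2.
Column 2 now contains 2; hence r1c2 = 3.
Cage c needs two cells with sum 5, which forces r1c3 = 2.
Row 1 already has 2, which forces r1c4 = 4.
3 is placed in column 2; hence r4c2 = 1.
Row 4 already has 1, leaving r4c3 = 3.
3 is placed in row 4, leaving r4c4 = 2.
3 is placed in row 1, leaving r1c1 = 1.
The 3 cells of cage a must have sum 6; hence r2c1 = 3.
The 4 cells of cage d must have sum 9; hence r2c4 = 1.
Column 3 now contains 3; hence r3c3 = 1.
The 4 cells of cage d must have sum 9, so r3c4 = 3.
3 is placed in row 4, so r4c1 = 4.
Completed grid: 1 3 2 4 / 3 2 4 1 / 2 4 1 3 / 4 1 3 2.

3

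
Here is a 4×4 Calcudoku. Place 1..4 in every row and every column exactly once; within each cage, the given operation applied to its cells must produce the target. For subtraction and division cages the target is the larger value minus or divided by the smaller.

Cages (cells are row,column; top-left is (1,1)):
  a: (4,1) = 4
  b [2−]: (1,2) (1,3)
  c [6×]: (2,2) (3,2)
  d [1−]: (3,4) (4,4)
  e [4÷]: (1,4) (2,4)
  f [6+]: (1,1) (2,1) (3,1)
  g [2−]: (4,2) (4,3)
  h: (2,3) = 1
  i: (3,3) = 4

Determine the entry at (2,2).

Cage h is given; hence (2,3) = 1.
Row 2 already has 1, so (2,4) = 4.
Cage i is given, so (3,3) = 4.
Cage a is given, so (4,1) = 4.
4 is placed in column 4; hence (1,4) = 1.
Cage g needs two cells with difference 2; hence (4,2) = 1.
The two cells of cage g must have difference 2; hence (4,3) = 3.
3 is placed in row 4, leaving (4,4) = 2.
Row 1 now contains 1, leaving (1,2) = 4.
3 is placed in column 3, so (1,3) = 2.
The 3 cells of cage f must have sum 6, leaving (3,1) = 1.
Column 4 now contains 2; hence (3,4) = 3.
2 is placed in row 1, leaving (1,1) = 3.
Cage f needs sum 6; hence (2,1) = 2.
Cage c needs two cells with product 6, so (2,2) = 3.
Row 3 now contains 3, so (3,2) = 2.
The full grid is 3 4 2 1 / 2 3 1 4 / 1 2 4 3 / 4 1 3 2.

3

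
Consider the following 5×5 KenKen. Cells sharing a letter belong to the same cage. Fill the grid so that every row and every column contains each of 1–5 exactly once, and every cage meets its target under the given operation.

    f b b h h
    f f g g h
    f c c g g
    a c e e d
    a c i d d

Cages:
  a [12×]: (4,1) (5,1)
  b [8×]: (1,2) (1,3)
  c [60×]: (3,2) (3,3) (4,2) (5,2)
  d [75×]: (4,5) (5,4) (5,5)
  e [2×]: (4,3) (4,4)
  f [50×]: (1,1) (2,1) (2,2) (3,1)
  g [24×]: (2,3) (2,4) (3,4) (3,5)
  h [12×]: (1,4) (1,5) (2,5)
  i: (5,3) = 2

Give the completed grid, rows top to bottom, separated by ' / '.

Cage f has product 50, leaving (2,2) = 5.
Cage d needs product 75, which forces (4,5) = 5.
Cage i is a single given cell, which forces (5,3) = 2.
Cage d has product 75, which forces (5,4) = 5.
The 3 cells of cage d must have product 75, which forces (5,5) = 3.
Cage b's pair has product 8; hence (1,2) = 2.
Column 3 now contains 2; hence (1,3) = 4.
Cage h needs product 12, leaving (1,4) = 3.
Row 1 already has 4, so (1,5) = 1.
1 is placed in column 5, which forces (2,5) = 4.
The 4 cells of cage c must have product 60; hence (3,3) = 5.
Column 5 already has 4, leaving (3,5) = 2.
The two cells of cage a must have product 12, leaving (4,1) = 3.
Column 3 now contains 2, which forces (4,3) = 1.
The two cells of cage e must have product 2, which forces (4,4) = 2.
Row 5 already has 3, which forces (5,1) = 4.
Row 5 now contains 4, so (5,2) = 1.
1 is placed in row 1, so (1,1) = 5.
Cage f needs product 50, which forces (2,1) = 2.
Column 3 already has 1, leaving (2,3) = 3.
2 is placed in column 4; hence (2,4) = 1.
Row 3 already has 2, which forces (3,1) = 1.
Cage c needs product 60, leaving (3,2) = 3.
Cage g has product 24, which forces (3,4) = 4.
Row 4 now contains 1, leaving (4,2) = 4.

5 2 4 3 1 / 2 5 3 1 4 / 1 3 5 4 2 / 3 4 1 2 5 / 4 1 2 5 3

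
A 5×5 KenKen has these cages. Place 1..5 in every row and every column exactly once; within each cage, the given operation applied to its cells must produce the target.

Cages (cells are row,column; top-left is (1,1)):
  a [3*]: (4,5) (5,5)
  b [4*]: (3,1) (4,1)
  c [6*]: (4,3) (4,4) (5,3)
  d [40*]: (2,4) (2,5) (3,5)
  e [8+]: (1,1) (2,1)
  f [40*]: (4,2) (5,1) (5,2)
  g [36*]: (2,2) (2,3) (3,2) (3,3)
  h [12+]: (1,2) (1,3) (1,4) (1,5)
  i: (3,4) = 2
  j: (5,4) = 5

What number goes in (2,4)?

I is a freebie; hence (3,4) = 2.
J is a freebie, so (5,4) = 5.
Column 4 now contains 5, so (2,4) = 4.
The 3 cells of cage d must have product 40, so (2,5) = 2.
Cage d needs product 40, so (3,5) = 5.
Cage f has product 40; hence (4,2) = 5.
Cage h has sum 12, so (1,2) = 2.
The 4 cells of cage h must have sum 12, which forces (1,3) = 5.
4 is placed in column 4, so (1,4) = 1.
The 4 cells of cage h must have sum 12; hence (1,5) = 4.
1 is placed in column 4; hence (4,4) = 3.
Row 4 now contains 3, leaving (4,5) = 1.
Column 2 now contains 2, which forces (5,2) = 4.
Column 5 already has 1, leaving (5,5) = 3.
Row 1 already has 5, so (1,1) = 3.
Cage e's pair has sum 8, so (2,1) = 5.
Cage g has product 36, leaving (2,2) = 1.
The 4 cells of cage g must have product 36, so (2,3) = 3.
The two cells of cage b must have product 4, so (3,1) = 1.
Column 2 now contains 4, so (3,2) = 3.
Cage g has product 36, so (3,3) = 4.
Row 4 already has 1; hence (4,1) = 4.
Row 4 already has 1, so (4,3) = 2.
Row 5 already has 4; hence (5,1) = 2.
Cage c needs product 6; hence (5,3) = 1.
Filled in: 3 2 5 1 4 / 5 1 3 4 2 / 1 3 4 2 5 / 4 5 2 3 1 / 2 4 1 5 3.

4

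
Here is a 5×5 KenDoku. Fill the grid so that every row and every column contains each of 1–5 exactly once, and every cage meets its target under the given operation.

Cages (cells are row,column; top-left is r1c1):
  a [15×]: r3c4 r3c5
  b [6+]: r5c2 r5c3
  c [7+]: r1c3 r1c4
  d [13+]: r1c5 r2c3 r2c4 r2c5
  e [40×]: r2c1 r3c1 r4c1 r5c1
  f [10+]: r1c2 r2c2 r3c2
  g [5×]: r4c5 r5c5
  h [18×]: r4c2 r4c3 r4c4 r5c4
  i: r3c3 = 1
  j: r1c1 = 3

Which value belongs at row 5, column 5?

Cage j is a single given cell; hence r1c1 = 3.
Cage i is given, which forces r3c3 = 1.
The 4 cells of cage h must have product 18, leaving r5c4 = 3.
Column 4 now contains 3; hence r3c4 = 5.
Cage a's pair has product 15; hence r3c5 = 3.
Cage c needs two cells with sum 7, which forces r1c3 = 5.
Column 4 already has 5; hence r1c4 = 2.
Column 4 now contains 2, so r4c4 = 1.
Row 4 already has 1; hence r4c5 = 5.
Column 5 now contains 5, leaving r5c5 = 1.
Row 1 now contains 5, which forces r1c2 = 1.
Column 5 now contains 1, so r1c5 = 4.
Cage e needs product 40; hence r2c1 = 1.
The 3 cells of cage f must have sum 10; hence r2c2 = 5.
Cage d needs sum 13, leaving r2c3 = 3.
Column 4 already has 1, which forces r2c4 = 4.
Cage d needs sum 13, so r2c5 = 2.
Cage f has sum 10, so r3c2 = 4.
Column 3 already has 3; hence r4c3 = 2.
Cage e has product 40, which forces r5c1 = 5.
Column 2 already has 4; hence r5c2 = 2.
2 is placed in column 3, leaving r5c3 = 4.
Row 3 already has 4; hence r3c1 = 2.
2 is placed in row 4, which forces r4c1 = 4.
2 is placed in row 4; hence r4c2 = 3.
Completed grid: 3 1 5 2 4 / 1 5 3 4 2 / 2 4 1 5 3 / 4 3 2 1 5 / 5 2 4 3 1.

1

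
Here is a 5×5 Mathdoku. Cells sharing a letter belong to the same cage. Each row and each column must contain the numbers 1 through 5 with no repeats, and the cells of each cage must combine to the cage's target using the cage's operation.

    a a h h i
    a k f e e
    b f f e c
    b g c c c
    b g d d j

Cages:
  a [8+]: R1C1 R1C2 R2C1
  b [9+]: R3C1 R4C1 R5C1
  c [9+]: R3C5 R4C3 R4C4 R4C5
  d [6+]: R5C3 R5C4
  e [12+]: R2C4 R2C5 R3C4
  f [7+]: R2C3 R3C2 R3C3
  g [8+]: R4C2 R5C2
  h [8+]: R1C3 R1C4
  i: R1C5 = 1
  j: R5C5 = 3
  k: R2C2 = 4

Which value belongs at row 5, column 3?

Cage i is a single given cell; hence R1C5 = 1.
K is a freebie, which forces R2C2 = 4.
Cage j is a single given cell, leaving R5C5 = 3.
3 is placed in column 5, which forces R2C5 = 5.
3 is placed in column 5, which forces R3C5 = 2.
Cage g's pair has sum 8, so R4C2 = 3.
Cage c needs sum 9, so R4C5 = 4.
3 is placed in row 5, so R5C2 = 5.
Column 2 now contains 5, leaving R1C2 = 2.
Cage b has sum 9; hence R3C1 = 3.
Column 2 now contains 3; hence R3C2 = 1.
In row 1, 4 can only go at R1C1, so R1C1 = 4.
Cage a has sum 8, so R2C1 = 2.
Row 2 now contains 2, so R2C3 = 1.
Row 2 now contains 2, leaving R2C4 = 3.
Cage b needs sum 9, leaving R4C1 = 5.
1 is placed in column 3, which forces R4C3 = 2.
Row 4 now contains 2, so R4C4 = 1.
Column 1 now contains 4; hence R5C1 = 1.
Column 3 now contains 2; hence R5C3 = 4.
4 is placed in row 5; hence R5C4 = 2.
Cage h needs two cells with sum 8, which forces R1C3 = 3.
3 is placed in column 4; hence R1C4 = 5.
4 is placed in column 3, leaving R3C3 = 5.
The 3 cells of cage e must have sum 12; hence R3C4 = 4.
Completed grid: 4 2 3 5 1 / 2 4 1 3 5 / 3 1 5 4 2 / 5 3 2 1 4 / 1 5 4 2 3.

4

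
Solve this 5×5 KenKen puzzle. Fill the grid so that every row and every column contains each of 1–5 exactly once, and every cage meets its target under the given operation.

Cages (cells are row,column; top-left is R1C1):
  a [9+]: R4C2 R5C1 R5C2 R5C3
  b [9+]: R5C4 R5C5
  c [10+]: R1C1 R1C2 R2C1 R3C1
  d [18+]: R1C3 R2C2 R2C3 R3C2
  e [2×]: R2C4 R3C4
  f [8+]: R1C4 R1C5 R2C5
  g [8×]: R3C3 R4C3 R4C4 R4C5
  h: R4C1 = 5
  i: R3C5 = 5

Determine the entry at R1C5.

2

Cage g has product 8, so R3C3 = 1.
Row 3 now contains 1, so R3C4 = 2.
Cage i is given, leaving R3C5 = 5.
H is a freebie, leaving R4C1 = 5.
Column 5 now contains 5; hence R5C5 = 4.
The 4 cells of cage d must have sum 18, which forces R1C3 = 5.
Cage d needs sum 18; hence R2C2 = 5.
The 4 cells of cage d must have sum 18, which forces R2C3 = 4.
Column 4 already has 2, so R2C4 = 1.
Row 3 now contains 5; hence R3C2 = 4.
4 is placed in column 3, leaving R4C3 = 2.
Column 4 already has 1, so R4C4 = 4.
2 is placed in row 4, which forces R4C5 = 1.
2 is placed in column 3, leaving R5C3 = 3.
4 is placed in row 5; hence R5C4 = 5.
Cage c has sum 10, which forces R1C1 = 4.
Cage c has sum 10; hence R1C2 = 1.
4 is placed in column 4, so R1C4 = 3.
Cage f needs sum 8, which forces R1C5 = 2.
Cage c needs sum 10, which forces R2C1 = 2.
Cage f needs sum 8, so R2C5 = 3.
4 is placed in row 3, so R3C1 = 3.
1 is placed in row 4; hence R4C2 = 3.
2 is placed in column 1, which forces R5C1 = 1.
Column 2 already has 1, which forces R5C2 = 2.
Filled in: 4 1 5 3 2 / 2 5 4 1 3 / 3 4 1 2 5 / 5 3 2 4 1 / 1 2 3 5 4.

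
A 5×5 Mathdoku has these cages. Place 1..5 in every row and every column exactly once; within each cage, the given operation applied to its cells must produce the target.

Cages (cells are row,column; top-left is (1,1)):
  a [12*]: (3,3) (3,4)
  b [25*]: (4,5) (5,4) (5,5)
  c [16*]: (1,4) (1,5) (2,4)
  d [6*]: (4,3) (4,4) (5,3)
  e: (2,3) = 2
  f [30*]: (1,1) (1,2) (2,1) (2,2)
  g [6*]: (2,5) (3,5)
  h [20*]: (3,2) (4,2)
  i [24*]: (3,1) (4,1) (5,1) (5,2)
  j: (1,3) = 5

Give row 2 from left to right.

Cage j is a single given cell, which forces (1,3) = 5.
Cage e is given, so (2,3) = 2.
2 is placed in row 2, which forces (2,4) = 4.
2 is placed in row 2; hence (2,5) = 3.
Column 4 already has 4; hence (3,4) = 3.
Column 5 now contains 3; hence (3,5) = 2.
Cage b needs product 25, so (4,5) = 5.
Cage b needs product 25, leaving (5,4) = 5.
The 3 cells of cage b must have product 25, which forces (5,5) = 1.
Column 4 already has 4; hence (1,4) = 1.
Column 5 now contains 2, leaving (1,5) = 4.
The two cells of cage h must have product 20, so (3,2) = 5.
Row 3 already has 3, leaving (3,3) = 4.
Row 4 already has 5, so (4,2) = 4.
Cage d has product 6, which forces (4,3) = 1.
Cage d has product 6; hence (4,4) = 2.
Row 5 already has 1, so (5,3) = 3.
The 4 cells of cage f must have product 30, leaving (2,1) = 5.
Column 2 now contains 5, leaving (2,2) = 1.
Row 3 already has 4, so (3,1) = 1.
2 is placed in row 4, leaving (4,1) = 3.
The 4 cells of cage i must have product 24, so (5,1) = 4.
3 is placed in row 5, so (5,2) = 2.
3 is placed in column 1; hence (1,1) = 2.
Column 2 now contains 2; hence (1,2) = 3.
Completed grid: 2 3 5 1 4 / 5 1 2 4 3 / 1 5 4 3 2 / 3 4 1 2 5 / 4 2 3 5 1.

5 1 2 4 3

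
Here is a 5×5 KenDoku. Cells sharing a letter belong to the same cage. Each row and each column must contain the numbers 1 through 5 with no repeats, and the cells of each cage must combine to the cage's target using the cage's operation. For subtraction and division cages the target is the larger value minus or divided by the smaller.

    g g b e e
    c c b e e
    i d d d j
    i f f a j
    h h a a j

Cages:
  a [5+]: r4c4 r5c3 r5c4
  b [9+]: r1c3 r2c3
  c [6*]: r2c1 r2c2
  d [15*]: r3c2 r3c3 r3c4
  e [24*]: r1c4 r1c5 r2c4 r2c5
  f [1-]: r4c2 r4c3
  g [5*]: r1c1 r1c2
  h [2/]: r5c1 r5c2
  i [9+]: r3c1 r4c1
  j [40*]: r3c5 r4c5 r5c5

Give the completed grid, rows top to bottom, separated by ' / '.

1 5 4 2 3 / 3 2 5 4 1 / 4 1 3 5 2 / 5 3 2 1 4 / 2 4 1 3 5

The only place for 5 in row 2 is r2c3.
5 is placed in column 3, so r1c3 = 4.
Row 3 needs a 2, and only r3c5 is open for it.
The only place for 2 in row 1 is r1c4.
Column 4 now contains 2, which forces r4c4 = 1.
The 3 cells of cage a must have sum 5, leaving r5c3 = 1.
The 3 cells of cage a must have sum 5, so r5c4 = 3.
3 is placed in column 4, leaving r2c4 = 4.
Cage d has product 15; hence r3c2 = 1.
Column 3 now contains 1, leaving r3c3 = 3.
3 is placed in column 4, leaving r3c4 = 5.
3 is placed in column 3, so r4c3 = 2.
The two cells of cage g must have product 5; hence r1c1 = 1.
Column 2 already has 1, so r1c2 = 5.
1 is placed in row 1, leaving r1c5 = 3.
3 is placed in column 5, so r2c5 = 1.
Row 3 now contains 5, which forces r3c1 = 4.
The two cells of cage i must have sum 9, leaving r4c1 = 5.
Cage f needs two cells with difference 1; hence r4c2 = 3.
5 is placed in row 4; hence r4c5 = 4.
Column 1 already has 4, so r5c1 = 2.
2 is placed in row 5, so r5c2 = 4.
4 is placed in column 5; hence r5c5 = 5.
Column 1 now contains 2, leaving r2c1 = 3.
3 is placed in column 2, which forces r2c2 = 2.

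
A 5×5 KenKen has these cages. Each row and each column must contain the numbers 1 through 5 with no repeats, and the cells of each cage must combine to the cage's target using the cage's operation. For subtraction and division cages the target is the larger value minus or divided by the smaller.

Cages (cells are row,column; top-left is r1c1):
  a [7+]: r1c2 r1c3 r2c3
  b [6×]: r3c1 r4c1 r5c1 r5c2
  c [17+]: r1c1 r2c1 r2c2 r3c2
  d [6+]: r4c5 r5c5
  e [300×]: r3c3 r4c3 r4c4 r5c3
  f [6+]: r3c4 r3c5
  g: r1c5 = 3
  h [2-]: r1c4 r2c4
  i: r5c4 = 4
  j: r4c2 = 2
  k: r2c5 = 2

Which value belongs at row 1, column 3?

2

G is a freebie; hence r1c5 = 3.
K is a freebie, leaving r2c5 = 2.
J is a freebie, which forces r4c2 = 2.
Cage e needs product 300, so r4c4 = 5.
Cage b needs product 6, which forces r5c2 = 1.
Cage i is a single given cell, which forces r5c4 = 4.
Row 5 already has 4, which forces r5c5 = 5.
1 is placed in column 2, leaving r1c2 = 4.
Cage a has sum 7, leaving r1c3 = 2.
Cage h's pair has difference 2, leaving r1c4 = 1.
Cage a has sum 7, which forces r2c3 = 1.
Cage h's pair has difference 2, which forces r2c4 = 3.
The 4 cells of cage e must have product 300; hence r3c3 = 5.
The two cells of cage f must have sum 6; hence r3c4 = 2.
Cage f needs two cells with sum 6, leaving r3c5 = 4.
Cage e has product 300, leaving r4c3 = 4.
Cage d's pair has sum 6, leaving r4c5 = 1.
Row 5 now contains 5, leaving r5c3 = 3.
Row 1 now contains 4, which forces r1c1 = 5.
Cage c needs sum 17, so r2c1 = 4.
3 is placed in row 2, which forces r2c2 = 5.
The 4 cells of cage b must have product 6, leaving r3c1 = 1.
Row 3 already has 5; hence r3c2 = 3.
Row 4 already has 1; hence r4c1 = 3.
Row 5 already has 3, so r5c1 = 2.
Completed grid: 5 4 2 1 3 / 4 5 1 3 2 / 1 3 5 2 4 / 3 2 4 5 1 / 2 1 3 4 5.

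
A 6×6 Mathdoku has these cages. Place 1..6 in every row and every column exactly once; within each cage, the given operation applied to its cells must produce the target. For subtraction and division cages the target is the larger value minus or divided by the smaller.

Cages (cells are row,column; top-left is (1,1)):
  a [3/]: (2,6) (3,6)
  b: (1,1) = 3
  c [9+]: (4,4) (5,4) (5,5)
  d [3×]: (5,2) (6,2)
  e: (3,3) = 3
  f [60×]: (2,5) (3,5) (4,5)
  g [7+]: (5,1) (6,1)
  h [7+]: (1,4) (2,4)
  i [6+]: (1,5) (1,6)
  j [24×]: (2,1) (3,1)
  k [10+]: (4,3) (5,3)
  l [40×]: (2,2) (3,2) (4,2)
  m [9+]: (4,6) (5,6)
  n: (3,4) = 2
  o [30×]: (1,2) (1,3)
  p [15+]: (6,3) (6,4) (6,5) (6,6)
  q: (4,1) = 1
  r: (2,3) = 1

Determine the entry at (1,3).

5

B is a freebie, leaving (1,1) = 3.
Cage r is a single given cell; hence (2,3) = 1.
Cage e is given, so (3,3) = 3.
Cage n is a single given cell, which forces (3,4) = 2.
Cage q is a single given cell; hence (4,1) = 1.
Row 3 needs a 1, and only (3,6) is open for it.
The two cells of cage a must have quotient 3, leaving (2,6) = 3.
The two cells of cage h must have sum 7, leaving (1,4) = 1.
3 is placed in row 2, leaving (2,4) = 6.
Row 2 already has 6, leaving (2,1) = 4.
Cage j's pair has product 24; hence (3,1) = 6.
Row 4 needs a 2, and only (4,2) is open for it.
2 is placed in column 2, so (2,2) = 5.
Row 2 already has 5, so (2,5) = 2.
The 3 cells of cage l must have product 40; hence (3,2) = 4.
Row 3 now contains 4, leaving (3,5) = 5.
Column 5 already has 2, leaving (5,5) = 1.
5 is placed in column 2, which forces (1,2) = 6.
Cage o's pair has product 30, so (1,3) = 5.
Column 5 already has 2, which forces (1,5) = 4.
Cage i's pair has sum 6, which forces (1,6) = 2.
The 3 cells of cage f must have product 60, which forces (4,5) = 6.
1 is placed in row 5, which forces (5,2) = 3.
3 is placed in row 5; hence (5,4) = 5.
Row 5 already has 5, which forces (5,6) = 4.
The two cells of cage d must have product 3, so (6,2) = 1.
Column 5 now contains 6, so (6,5) = 3.
Column 6 now contains 4; hence (6,6) = 6.
6 is placed in row 4, so (4,3) = 4.
5 is placed in column 4, leaving (4,4) = 3.
Column 6 now contains 4, so (4,6) = 5.
Row 5 already has 5, which forces (5,1) = 2.
Row 5 now contains 4, leaving (5,3) = 6.
Cage g's pair has sum 7, which forces (6,1) = 5.
Cage p needs sum 15, leaving (6,3) = 2.
Row 6 now contains 3, so (6,4) = 4.
Completed grid: 3 6 5 1 4 2 / 4 5 1 6 2 3 / 6 4 3 2 5 1 / 1 2 4 3 6 5 / 2 3 6 5 1 4 / 5 1 2 4 3 6.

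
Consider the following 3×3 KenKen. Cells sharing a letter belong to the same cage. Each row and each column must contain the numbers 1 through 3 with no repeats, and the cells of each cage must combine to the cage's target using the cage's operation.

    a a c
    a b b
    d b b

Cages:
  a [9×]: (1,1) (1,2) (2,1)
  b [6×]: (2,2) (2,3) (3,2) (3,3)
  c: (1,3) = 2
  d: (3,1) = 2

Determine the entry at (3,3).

Cage a has product 9; hence (1,1) = 1.
Cage a needs product 9, which forces (1,2) = 3.
Cage c is given, so (1,3) = 2.
Cage a needs product 9, which forces (2,1) = 3.
Row 2 already has 3, so (2,3) = 1.
Cage d is a single given cell; hence (3,1) = 2.
Row 3 now contains 2, leaving (3,2) = 1.
1 is placed in column 3, so (3,3) = 3.
1 is placed in row 2, which forces (2,2) = 2.
The full grid is 1 3 2 / 3 2 1 / 2 1 3.

3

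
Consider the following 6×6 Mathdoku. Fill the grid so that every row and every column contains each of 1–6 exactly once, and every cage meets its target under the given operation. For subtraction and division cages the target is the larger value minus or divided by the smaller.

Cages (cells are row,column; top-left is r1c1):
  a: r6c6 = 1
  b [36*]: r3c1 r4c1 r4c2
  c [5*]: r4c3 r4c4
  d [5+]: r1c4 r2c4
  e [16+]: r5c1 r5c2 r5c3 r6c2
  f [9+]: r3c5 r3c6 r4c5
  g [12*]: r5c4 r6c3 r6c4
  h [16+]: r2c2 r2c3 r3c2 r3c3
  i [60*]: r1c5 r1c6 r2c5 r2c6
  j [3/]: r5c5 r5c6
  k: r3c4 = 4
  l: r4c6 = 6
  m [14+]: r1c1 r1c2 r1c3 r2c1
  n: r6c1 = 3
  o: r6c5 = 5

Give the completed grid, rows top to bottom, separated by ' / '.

Cage k is a single given cell, so r3c4 = 4.
Cage l is given, leaving r4c6 = 6.
Cage n is a single given cell, so r6c1 = 3.
Cage o is given, leaving r6c5 = 5.
Cage a is a single given cell, which forces r6c6 = 1.
Cage b needs product 36, which forces r3c1 = 6.
The 3 cells of cage b must have product 36, so r4c1 = 2.
Cage b needs product 36, which forces r4c2 = 3.
Cage g has product 12, which forces r5c4 = 1.
Row 5 already has 1; hence r5c5 = 6.
The two cells of cage c must have product 5, leaving r4c3 = 1.
Column 4 now contains 1; hence r4c4 = 5.
Row 4 now contains 1, so r4c5 = 4.
Cage e has sum 16, leaving r5c3 = 3.
Cage j needs two cells with quotient 3; hence r5c6 = 2.
The 3 cells of cage f must have sum 9, leaving r3c5 = 2.
The 3 cells of cage f must have sum 9, so r3c6 = 3.
Cage e has sum 16, so r5c1 = 4.
Row 5 now contains 2, leaving r5c2 = 5.
The 4 cells of cage e must have sum 16, so r6c2 = 4.
4 is placed in column 2, leaving r2c2 = 6.
Cage h needs sum 16, so r2c3 = 4.
4 is placed in row 2, so r2c6 = 5.
Column 2 now contains 5, so r3c2 = 1.
Row 3 now contains 2; hence r3c3 = 5.
Cage m has sum 14; hence r1c1 = 5.
6 is placed in column 2, leaving r1c2 = 2.
Cage m needs sum 14, leaving r1c3 = 6.
Row 1 now contains 2, so r1c4 = 3.
3 is placed in row 1, leaving r1c5 = 1.
Column 6 already has 5, which forces r1c6 = 4.
Row 2 already has 5; hence r2c1 = 1.
Column 4 already has 3; hence r2c4 = 2.
Column 5 now contains 1, so r2c5 = 3.
Column 3 already has 6; hence r6c3 = 2.
2 is placed in column 4; hence r6c4 = 6.

5 2 6 3 1 4 / 1 6 4 2 3 5 / 6 1 5 4 2 3 / 2 3 1 5 4 6 / 4 5 3 1 6 2 / 3 4 2 6 5 1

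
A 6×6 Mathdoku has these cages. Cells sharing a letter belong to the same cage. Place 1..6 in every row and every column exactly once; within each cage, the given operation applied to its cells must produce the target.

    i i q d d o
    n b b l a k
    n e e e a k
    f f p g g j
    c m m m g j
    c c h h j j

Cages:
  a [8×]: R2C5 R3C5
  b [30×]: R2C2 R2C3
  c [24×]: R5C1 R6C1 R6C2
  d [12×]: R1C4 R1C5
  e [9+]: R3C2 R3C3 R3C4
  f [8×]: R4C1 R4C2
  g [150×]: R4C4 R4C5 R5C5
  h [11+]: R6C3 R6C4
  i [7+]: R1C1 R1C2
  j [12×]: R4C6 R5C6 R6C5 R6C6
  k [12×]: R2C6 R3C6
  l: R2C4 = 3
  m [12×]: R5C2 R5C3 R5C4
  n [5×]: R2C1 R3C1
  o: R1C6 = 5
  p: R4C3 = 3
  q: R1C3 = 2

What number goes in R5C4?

Q is a freebie, which forces R1C3 = 2.
Cage o is a single given cell; hence R1C6 = 5.
L is a freebie, leaving R2C4 = 3.
P is a freebie, so R4C3 = 3.
Cage g has product 150; hence R4C4 = 5.
The 3 cells of cage g must have product 150, so R4C5 = 6.
The 3 cells of cage g must have product 150, which forces R5C5 = 5.
5 is placed in column 4, leaving R6C4 = 6.
Column 4 now contains 6; hence R1C4 = 4.
The two cells of cage d must have product 12, leaving R1C5 = 3.
Row 6 already has 6, so R6C3 = 5.
The two cells of cage b must have product 30; hence R2C2 = 5.
Column 3 now contains 5, so R2C3 = 6.
Row 2 already has 5, leaving R2C1 = 1.
Cage n's pair has product 5, which forces R3C1 = 5.
Cage e has sum 9; hence R3C4 = 2.
Row 3 already has 2, so R3C5 = 4.
Column 4 already has 2, leaving R5C4 = 1.
1 is placed in column 1; hence R1C1 = 6.
The two cells of cage i must have sum 7; hence R1C2 = 1.
Column 5 already has 4, leaving R2C5 = 2.
2 is placed in row 2, so R2C6 = 4.
Cage e has sum 9; hence R3C2 = 6.
Row 3 now contains 4; hence R3C3 = 1.
6 is placed in row 3, which forces R3C6 = 3.
The 3 cells of cage m must have product 12, which forces R5C2 = 3.
1 is placed in row 5, so R5C3 = 4.
2 is placed in column 5, leaving R6C5 = 1.
Row 6 now contains 1, leaving R6C6 = 2.
Column 6 already has 2; hence R4C6 = 1.
Row 5 now contains 4, leaving R5C1 = 2.
Column 6 already has 2; hence R5C6 = 6.
The 3 cells of cage c must have product 24, which forces R6C1 = 3.
2 is placed in row 6, which forces R6C2 = 4.
Column 1 already has 2, which forces R4C1 = 4.
Column 2 already has 4; hence R4C2 = 2.
Completed grid: 6 1 2 4 3 5 / 1 5 6 3 2 4 / 5 6 1 2 4 3 / 4 2 3 5 6 1 / 2 3 4 1 5 6 / 3 4 5 6 1 2.

1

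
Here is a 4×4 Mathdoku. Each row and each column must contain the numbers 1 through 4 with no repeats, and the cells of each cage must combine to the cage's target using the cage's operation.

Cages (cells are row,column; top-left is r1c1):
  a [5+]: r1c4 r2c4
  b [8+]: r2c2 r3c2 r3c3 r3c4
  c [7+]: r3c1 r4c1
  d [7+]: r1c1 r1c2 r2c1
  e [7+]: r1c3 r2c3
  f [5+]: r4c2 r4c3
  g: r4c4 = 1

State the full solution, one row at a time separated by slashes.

1 4 3 2 / 2 1 4 3 / 3 2 1 4 / 4 3 2 1

Cage g is given, leaving r4c4 = 1.
In row 4, 4 can only go at r4c1, so r4c1 = 4.
4 is placed in column 1, leaving r3c1 = 3.
The 3 cells of cage d must have sum 7, so r1c2 = 4.
Row 1 already has 4; hence r1c3 = 3.
Row 1 already has 3, leaving r1c4 = 2.
Cage b needs sum 8, so r2c2 = 1.
Column 3 now contains 3; hence r2c3 = 4.
Column 4 already has 2, so r2c4 = 3.
Column 2 now contains 4, which forces r3c2 = 2.
Cage b needs sum 8, which forces r3c3 = 1.
Column 4 already has 2, so r3c4 = 4.
Column 2 already has 2; hence r4c2 = 3.
Column 3 now contains 3, leaving r4c3 = 2.
Row 1 already has 2, leaving r1c1 = 1.
1 is placed in row 2; hence r2c1 = 2.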